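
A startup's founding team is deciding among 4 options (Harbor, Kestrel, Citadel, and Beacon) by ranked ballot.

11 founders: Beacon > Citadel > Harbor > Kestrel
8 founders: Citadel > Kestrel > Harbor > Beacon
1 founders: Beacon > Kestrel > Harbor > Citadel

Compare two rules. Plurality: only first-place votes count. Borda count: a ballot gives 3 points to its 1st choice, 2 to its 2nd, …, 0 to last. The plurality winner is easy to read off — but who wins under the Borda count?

Plurality first-place counts: Harbor 0, Kestrel 0, Citadel 8, Beacon 12 → Beacon.
Borda totals: Harbor 20, Kestrel 18, Citadel 46, Beacon 36 → Citadel.

Citadel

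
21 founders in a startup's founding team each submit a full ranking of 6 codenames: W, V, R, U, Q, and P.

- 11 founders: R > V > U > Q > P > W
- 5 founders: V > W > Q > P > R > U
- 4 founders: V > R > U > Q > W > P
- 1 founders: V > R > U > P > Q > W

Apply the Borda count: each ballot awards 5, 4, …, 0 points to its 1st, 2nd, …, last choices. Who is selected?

Borda scores:
  W: 11·0 + 5·4 + 4·1 + 0 = 24
  V: 11·4 + 5·5 + 4·5 + 5 = 94
  R: 11·5 + 5·1 + 4·4 + 4 = 80
  U: 11·3 + 5·0 + 4·3 + 3 = 48
  Q: 11·2 + 5·3 + 4·2 + 1 = 46
  P: 11·1 + 5·2 + 4·0 + 2 = 23
V has the highest total.

V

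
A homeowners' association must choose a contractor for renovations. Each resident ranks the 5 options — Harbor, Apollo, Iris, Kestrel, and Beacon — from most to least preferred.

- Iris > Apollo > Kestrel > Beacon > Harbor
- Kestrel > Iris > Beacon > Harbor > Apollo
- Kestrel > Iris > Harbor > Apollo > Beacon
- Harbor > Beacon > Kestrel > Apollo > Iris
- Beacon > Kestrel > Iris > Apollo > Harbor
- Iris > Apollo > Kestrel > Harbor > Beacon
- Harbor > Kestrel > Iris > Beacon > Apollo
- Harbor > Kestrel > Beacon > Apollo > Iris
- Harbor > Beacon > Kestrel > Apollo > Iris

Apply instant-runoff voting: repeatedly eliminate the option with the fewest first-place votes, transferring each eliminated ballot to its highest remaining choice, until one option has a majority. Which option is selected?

Round 1: Harbor 4, Iris 2, Kestrel 2, Beacon 1, Apollo 0. Apollo has the fewest and is eliminated.
Round 2: Harbor 4, Iris 2, Kestrel 2, Beacon 1. Beacon has the fewest and is eliminated.
Round 3: Harbor 4, Kestrel 3, Iris 2. Iris has the fewest and is eliminated.
Round 4: Kestrel 5, Harbor 4. Kestrel has a majority.

Kestrel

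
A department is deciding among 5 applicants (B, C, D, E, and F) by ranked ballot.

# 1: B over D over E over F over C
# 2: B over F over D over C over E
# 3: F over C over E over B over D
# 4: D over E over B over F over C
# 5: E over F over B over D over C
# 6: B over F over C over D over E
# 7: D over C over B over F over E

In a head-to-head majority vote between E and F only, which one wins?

Ballots ranking E above F: 3.
Ballots ranking F above E: 4.
F wins the head-to-head, 4–3.

F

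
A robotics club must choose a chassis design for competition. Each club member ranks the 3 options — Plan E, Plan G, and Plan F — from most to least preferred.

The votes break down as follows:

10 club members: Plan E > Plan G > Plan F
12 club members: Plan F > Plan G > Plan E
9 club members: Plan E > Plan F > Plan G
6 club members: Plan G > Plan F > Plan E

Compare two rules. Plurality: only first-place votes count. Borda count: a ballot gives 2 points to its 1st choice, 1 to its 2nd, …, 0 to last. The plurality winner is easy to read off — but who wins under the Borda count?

Plan F

Plurality first-place counts: Plan E 19, Plan G 6, Plan F 12 → Plan E.
Borda totals: Plan E 38, Plan G 34, Plan F 39 → Plan F.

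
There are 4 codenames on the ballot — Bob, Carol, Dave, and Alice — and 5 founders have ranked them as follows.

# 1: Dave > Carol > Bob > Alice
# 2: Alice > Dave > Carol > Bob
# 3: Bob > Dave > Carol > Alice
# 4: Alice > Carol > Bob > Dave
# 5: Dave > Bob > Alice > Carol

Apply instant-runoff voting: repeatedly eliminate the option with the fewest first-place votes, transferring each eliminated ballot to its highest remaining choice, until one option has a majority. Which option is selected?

Round 1: Dave 2, Alice 2, Bob 1, Carol 0. Carol has the fewest and is eliminated.
Round 2: Dave 2, Alice 2, Bob 1. Bob has the fewest and is eliminated.
Round 3: Dave 3, Alice 2. Dave has a majority.

Dave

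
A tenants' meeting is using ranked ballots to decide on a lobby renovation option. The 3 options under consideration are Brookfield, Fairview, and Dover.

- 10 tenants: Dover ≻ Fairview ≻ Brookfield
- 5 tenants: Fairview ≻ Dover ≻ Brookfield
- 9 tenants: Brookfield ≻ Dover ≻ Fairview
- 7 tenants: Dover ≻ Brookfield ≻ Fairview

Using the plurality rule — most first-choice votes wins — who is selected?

Dover

First-place vote totals:
  Brookfield: 9
  Fairview: 5
  Dover: 17
Dover has the most first-place votes.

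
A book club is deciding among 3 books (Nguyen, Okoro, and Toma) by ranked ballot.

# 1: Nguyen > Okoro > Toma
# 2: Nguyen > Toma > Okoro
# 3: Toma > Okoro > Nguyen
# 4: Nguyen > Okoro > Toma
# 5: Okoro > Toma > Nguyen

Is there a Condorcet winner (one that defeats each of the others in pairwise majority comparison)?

Head-to-head results (5 voters total):
Nguyen vs Okoro: Nguyen wins 3–2.
Nguyen vs Toma: Nguyen wins 3–2.
Okoro vs Toma: Okoro wins 3–2.
Nguyen beats each rival — Okoro (3–2), Toma (3–2) — so Nguyen is the Condorcet winner.

Yes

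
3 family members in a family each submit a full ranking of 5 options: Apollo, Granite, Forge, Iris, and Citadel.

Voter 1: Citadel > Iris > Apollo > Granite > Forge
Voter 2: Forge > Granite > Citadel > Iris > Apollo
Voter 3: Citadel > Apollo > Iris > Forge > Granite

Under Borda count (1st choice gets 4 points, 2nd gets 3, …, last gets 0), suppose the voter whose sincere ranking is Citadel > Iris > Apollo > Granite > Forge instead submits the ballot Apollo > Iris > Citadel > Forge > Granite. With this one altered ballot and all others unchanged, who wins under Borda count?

Citadel

Borda totals with the altered ballot: Apollo 7, Granite 3, Forge 6, Iris 6, Citadel 8.
The winner is unchanged: still Citadel.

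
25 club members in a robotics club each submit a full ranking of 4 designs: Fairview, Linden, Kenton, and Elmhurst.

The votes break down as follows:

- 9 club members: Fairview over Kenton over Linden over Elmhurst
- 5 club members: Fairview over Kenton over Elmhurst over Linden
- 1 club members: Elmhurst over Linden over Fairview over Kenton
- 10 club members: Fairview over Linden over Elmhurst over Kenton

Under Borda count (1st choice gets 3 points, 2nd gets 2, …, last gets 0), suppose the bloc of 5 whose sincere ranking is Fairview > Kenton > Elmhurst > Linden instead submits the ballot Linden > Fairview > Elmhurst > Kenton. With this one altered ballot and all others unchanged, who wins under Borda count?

Fairview

Borda totals with the altered ballot: Fairview 68, Linden 46, Kenton 18, Elmhurst 18.
The winner is unchanged: still Fairview.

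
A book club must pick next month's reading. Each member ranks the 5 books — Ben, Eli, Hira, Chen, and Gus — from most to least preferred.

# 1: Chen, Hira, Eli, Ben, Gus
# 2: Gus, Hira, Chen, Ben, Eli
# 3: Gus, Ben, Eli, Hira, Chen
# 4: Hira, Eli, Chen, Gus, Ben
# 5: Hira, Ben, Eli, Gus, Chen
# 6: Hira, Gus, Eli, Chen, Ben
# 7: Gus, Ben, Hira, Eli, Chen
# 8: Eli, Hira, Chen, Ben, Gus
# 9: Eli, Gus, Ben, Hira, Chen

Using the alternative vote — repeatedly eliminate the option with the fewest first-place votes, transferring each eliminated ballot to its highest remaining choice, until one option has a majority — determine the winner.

Hira

Round 1: Hira 3, Gus 3, Eli 2, Chen 1, Ben 0. Ben has the fewest and is eliminated.
Round 2: Hira 3, Gus 3, Eli 2, Chen 1. Chen has the fewest and is eliminated.
Round 3: Hira 4, Gus 3, Eli 2. Eli has the fewest and is eliminated.
Round 4: Hira 5, Gus 4. Hira has a majority.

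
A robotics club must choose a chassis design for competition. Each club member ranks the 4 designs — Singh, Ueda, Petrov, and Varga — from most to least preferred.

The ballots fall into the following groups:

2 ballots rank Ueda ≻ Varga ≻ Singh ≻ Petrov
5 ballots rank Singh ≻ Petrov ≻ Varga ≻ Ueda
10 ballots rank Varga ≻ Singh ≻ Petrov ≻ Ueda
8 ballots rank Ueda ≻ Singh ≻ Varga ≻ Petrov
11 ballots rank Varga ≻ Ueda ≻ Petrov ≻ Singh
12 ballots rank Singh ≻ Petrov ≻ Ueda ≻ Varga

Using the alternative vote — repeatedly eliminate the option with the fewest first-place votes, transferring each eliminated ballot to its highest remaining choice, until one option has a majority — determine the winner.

Round 1: Varga 21, Singh 17, Ueda 10, Petrov 0. Petrov has the fewest and is eliminated.
Round 2: Varga 21, Singh 17, Ueda 10. Ueda has the fewest and is eliminated.
Round 3: Singh 25, Varga 23. Singh has a majority.

Singh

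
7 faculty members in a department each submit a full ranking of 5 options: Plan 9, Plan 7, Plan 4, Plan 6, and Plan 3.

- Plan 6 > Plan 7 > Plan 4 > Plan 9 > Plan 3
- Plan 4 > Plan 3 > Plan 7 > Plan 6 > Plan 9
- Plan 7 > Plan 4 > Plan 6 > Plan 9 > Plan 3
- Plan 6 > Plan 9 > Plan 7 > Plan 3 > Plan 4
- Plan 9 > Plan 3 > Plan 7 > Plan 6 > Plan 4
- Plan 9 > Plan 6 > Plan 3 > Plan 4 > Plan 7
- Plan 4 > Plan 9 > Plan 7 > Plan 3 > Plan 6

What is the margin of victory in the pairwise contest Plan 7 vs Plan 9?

1

Ballots ranking Plan 7 above Plan 9: 3.
Ballots ranking Plan 9 above Plan 7: 4.
Plan 9 wins 4–3, a margin of 1.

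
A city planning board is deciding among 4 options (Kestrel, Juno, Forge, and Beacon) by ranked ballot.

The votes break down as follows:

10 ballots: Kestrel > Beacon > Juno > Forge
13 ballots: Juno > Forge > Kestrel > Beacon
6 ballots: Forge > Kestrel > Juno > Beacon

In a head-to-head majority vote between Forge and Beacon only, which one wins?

Ballots ranking Forge above Beacon: 13+6 = 19.
Ballots ranking Beacon above Forge: 10.
Forge wins the head-to-head, 19–10.

Forge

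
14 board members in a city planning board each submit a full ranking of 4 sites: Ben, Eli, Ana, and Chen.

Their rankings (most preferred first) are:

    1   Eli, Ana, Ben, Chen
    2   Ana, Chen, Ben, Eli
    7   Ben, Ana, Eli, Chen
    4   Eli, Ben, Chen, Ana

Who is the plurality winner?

First-place vote totals:
  Ben: 7
  Eli: 5
  Ana: 2
  Chen: 0
Ben has the most first-place votes.

Ben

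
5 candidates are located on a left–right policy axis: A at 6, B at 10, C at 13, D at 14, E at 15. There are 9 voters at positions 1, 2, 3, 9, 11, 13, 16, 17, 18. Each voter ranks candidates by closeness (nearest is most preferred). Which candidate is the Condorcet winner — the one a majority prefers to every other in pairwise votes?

With single-peaked preferences on a line, the Condorcet winner is the candidate closest to the median voter.
The median voter (position 11) is closest to B at 10.
Check: B vs D — voters closer to B: 5 of 9.

B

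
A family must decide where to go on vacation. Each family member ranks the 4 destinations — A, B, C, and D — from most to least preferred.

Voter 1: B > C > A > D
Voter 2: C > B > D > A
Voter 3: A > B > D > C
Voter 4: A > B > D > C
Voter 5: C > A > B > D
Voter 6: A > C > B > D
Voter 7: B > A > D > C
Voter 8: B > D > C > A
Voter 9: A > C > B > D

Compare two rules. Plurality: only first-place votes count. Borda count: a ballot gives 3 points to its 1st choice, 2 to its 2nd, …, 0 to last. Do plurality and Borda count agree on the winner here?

Plurality first-place counts: A 4, B 3, C 2, D 0 → A.
Borda totals: A 17, B 18, C 13, D 6 → B.
The two rules disagree: plurality picks A, Borda picks B.

No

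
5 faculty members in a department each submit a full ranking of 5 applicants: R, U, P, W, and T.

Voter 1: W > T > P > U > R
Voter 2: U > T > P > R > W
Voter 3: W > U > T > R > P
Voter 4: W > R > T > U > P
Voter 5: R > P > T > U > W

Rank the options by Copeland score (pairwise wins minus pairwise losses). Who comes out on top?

Pairwise results:
  R vs U: U wins 3–2.
  R vs P: R wins 3–2.
  R vs W: W wins 3–2.
  R vs T: T wins 3–2.
  U vs P: U wins 3–2.
  U vs W: W wins 3–2.
  U vs T: T wins 3–2.
  P vs W: W wins 3–2.
  P vs T: T wins 4–1.
  W vs T: W wins 3–2.
Copeland scores (wins − losses):
  R: 1 − 3 = -2
  U: 2 − 2 = 0
  P: 0 − 4 = -4
  W: 4 − 0 = 4
  T: 3 − 1 = 2
W has the best Copeland score.

W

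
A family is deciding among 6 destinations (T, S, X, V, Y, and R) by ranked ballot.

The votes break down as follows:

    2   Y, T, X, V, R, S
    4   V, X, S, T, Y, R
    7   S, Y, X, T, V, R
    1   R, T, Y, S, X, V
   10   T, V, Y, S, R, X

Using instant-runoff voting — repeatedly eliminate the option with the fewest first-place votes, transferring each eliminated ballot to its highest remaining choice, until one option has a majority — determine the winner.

Round 1: T 10, S 7, V 4, Y 2, R 1, X 0. X has the fewest and is eliminated.
Round 2: T 10, S 7, V 4, Y 2, R 1. R has the fewest and is eliminated.
Round 3: T 11, S 7, V 4, Y 2. Y has the fewest and is eliminated.
Round 4: T 13, S 7, V 4. T has a majority.

T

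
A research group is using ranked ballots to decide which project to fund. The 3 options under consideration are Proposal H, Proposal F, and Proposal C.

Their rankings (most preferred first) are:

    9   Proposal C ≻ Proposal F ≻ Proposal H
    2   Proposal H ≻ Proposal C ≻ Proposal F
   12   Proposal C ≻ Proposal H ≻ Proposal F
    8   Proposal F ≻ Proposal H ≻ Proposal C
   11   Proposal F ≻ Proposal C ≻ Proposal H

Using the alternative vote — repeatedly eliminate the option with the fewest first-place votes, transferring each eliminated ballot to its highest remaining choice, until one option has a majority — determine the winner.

Proposal C

Round 1: Proposal C 21, Proposal F 19, Proposal H 2. Proposal H has the fewest and is eliminated.
Round 2: Proposal C 23, Proposal F 19. Proposal C has a majority.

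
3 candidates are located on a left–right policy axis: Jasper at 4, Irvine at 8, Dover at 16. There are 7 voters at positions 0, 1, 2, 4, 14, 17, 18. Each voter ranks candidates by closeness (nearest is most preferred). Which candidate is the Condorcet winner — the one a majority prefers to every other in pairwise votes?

Jasper

With single-peaked preferences on a line, the Condorcet winner is the candidate closest to the median voter.
The median voter (position 4) is closest to Jasper at 4.
Check: Jasper vs Dover — voters closer to Jasper: 4 of 7.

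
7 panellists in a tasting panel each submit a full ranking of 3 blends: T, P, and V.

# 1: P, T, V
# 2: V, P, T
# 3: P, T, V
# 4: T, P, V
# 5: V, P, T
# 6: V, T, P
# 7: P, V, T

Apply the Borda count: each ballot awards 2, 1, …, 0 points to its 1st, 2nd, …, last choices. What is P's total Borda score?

Borda scores:
  T: 1 + 0 + 1 + 2 + 0 + 1 + 0 = 5
  P: 2 + 1 + 2 + 1 + 1 + 0 + 2 = 9
  V: 0 + 2 + 0 + 0 + 2 + 2 + 1 = 7

9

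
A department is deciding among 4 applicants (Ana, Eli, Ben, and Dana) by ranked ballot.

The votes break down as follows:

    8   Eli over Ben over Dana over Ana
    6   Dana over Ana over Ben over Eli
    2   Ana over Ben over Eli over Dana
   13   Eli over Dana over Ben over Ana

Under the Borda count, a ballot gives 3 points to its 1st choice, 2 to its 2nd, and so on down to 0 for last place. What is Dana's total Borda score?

Borda scores:
  Ana: 8·0 + 6·2 + 2·3 + 13·0 = 18
  Eli: 8·3 + 6·0 + 2·1 + 13·3 = 65
  Ben: 8·2 + 6·1 + 2·2 + 13·1 = 39
  Dana: 8·1 + 6·3 + 2·0 + 13·2 = 52

52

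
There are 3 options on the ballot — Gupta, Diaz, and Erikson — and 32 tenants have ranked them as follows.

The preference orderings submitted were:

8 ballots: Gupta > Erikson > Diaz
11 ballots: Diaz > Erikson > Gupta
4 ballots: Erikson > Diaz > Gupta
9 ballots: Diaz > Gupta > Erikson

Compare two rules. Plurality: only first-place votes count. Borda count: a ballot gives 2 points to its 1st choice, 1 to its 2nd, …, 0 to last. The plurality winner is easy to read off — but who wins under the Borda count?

Plurality first-place counts: Gupta 8, Diaz 20, Erikson 4 → Diaz.
Borda totals: Gupta 25, Diaz 44, Erikson 27 → Diaz.

Diaz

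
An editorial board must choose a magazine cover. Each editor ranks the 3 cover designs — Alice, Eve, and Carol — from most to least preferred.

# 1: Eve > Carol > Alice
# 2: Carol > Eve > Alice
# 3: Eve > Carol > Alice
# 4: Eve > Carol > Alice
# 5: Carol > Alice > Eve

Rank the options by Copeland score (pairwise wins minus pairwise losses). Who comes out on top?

Eve

Pairwise results:
  Alice vs Eve: Eve wins 4–1.
  Alice vs Carol: Carol wins 5–0.
  Eve vs Carol: Eve wins 3–2.
Copeland scores (wins − losses):
  Alice: 0 − 2 = -2
  Eve: 2 − 0 = 2
  Carol: 1 − 1 = 0
Eve has the best Copeland score.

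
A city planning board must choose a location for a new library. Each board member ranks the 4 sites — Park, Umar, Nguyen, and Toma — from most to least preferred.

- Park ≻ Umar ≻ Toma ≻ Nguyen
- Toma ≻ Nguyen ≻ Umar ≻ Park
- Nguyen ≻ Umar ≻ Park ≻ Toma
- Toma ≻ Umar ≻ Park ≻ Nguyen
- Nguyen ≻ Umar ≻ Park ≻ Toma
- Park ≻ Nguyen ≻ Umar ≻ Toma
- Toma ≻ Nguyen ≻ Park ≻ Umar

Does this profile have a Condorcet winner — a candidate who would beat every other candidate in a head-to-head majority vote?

No

Head-to-head results (7 voters total):
Park vs Umar: Umar wins 4–3.
Park vs Nguyen: Nguyen wins 4–3.
Park vs Toma: Park wins 4–3.
Umar vs Nguyen: Nguyen wins 5–2.
Umar vs Toma: Umar wins 4–3.
Nguyen vs Toma: Toma wins 4–3.
No candidate beats all others: Park beats Toma beats Nguyen beats Park, a majority cycle.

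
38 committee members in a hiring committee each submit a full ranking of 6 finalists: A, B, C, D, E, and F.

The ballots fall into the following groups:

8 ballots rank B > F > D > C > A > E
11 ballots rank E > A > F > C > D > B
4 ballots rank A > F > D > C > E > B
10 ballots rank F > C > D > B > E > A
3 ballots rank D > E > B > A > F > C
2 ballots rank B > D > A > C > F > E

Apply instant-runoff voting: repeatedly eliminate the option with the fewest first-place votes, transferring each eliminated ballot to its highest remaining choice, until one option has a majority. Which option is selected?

Round 1: E 11, B 10, F 10, A 4, D 3, C 0. C has the fewest and is eliminated.
Round 2: E 11, B 10, F 10, A 4, D 3. D has the fewest and is eliminated.
Round 3: E 14, B 10, F 10, A 4. A has the fewest and is eliminated.
Round 4: E 14, F 14, B 10. B has the fewest and is eliminated.
Round 5: F 24, E 14. F has a majority.

F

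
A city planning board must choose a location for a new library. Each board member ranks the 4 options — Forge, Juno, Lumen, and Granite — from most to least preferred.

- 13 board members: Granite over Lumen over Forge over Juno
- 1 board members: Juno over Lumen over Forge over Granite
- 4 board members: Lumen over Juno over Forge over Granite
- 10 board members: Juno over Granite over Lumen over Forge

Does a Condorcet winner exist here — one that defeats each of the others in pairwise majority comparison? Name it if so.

There is no Condorcet winner

Head-to-head results (28 voters total):
Forge vs Juno: Juno wins 15–13.
Forge vs Lumen: Lumen wins 28–0.
Forge vs Granite: Granite wins 23–5.
Juno vs Lumen: Lumen wins 17–11.
Juno vs Granite: Juno wins 15–13.
Lumen vs Granite: Granite wins 23–5.
No candidate beats all others: Juno beats Granite beats Lumen beats Juno, a majority cycle.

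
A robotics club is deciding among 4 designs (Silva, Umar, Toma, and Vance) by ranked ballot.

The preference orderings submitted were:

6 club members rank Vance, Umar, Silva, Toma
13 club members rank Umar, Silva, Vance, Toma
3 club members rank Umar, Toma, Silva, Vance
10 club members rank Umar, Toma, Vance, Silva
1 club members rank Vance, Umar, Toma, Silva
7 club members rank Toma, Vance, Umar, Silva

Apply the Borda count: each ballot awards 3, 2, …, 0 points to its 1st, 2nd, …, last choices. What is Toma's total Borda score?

48

Borda scores:
  Silva: 6·1 + 13·2 + 3·1 + 10·0 + 0 + 7·0 = 35
  Umar: 6·2 + 13·3 + 3·3 + 10·3 + 2 + 7·1 = 99
  Toma: 6·0 + 13·0 + 3·2 + 10·2 + 1 + 7·3 = 48
  Vance: 6·3 + 13·1 + 3·0 + 10·1 + 3 + 7·2 = 58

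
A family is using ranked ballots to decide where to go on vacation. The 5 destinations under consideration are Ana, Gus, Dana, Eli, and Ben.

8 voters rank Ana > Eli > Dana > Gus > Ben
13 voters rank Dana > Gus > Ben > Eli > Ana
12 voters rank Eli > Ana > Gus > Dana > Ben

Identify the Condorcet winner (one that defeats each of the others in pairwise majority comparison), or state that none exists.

Head-to-head results (33 voters total):
Ana vs Gus: Ana wins 20–13.
Ana vs Dana: Ana wins 20–13.
Ana vs Eli: Eli wins 25–8.
Ana vs Ben: Ana wins 20–13.
Gus vs Dana: Dana wins 21–12.
Gus vs Eli: Eli wins 20–13.
Gus vs Ben: Gus wins 33–0.
Dana vs Eli: Eli wins 20–13.
Dana vs Ben: Dana wins 33–0.
Eli vs Ben: Eli wins 20–13.
Eli beats each rival — Ana (25–8), Gus (20–13), Dana (20–13), Ben (20–13) — so Eli is the Condorcet winner.

Eli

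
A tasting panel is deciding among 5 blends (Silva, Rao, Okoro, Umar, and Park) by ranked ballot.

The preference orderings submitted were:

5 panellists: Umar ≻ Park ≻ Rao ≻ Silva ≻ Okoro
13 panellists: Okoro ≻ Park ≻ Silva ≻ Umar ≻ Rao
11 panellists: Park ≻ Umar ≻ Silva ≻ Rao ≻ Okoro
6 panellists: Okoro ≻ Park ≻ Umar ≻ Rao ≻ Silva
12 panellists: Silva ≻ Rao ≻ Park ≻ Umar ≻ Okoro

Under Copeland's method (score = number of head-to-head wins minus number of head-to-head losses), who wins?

Pairwise results:
  Silva vs Rao: Silva wins 36–11.
  Silva vs Okoro: Silva wins 28–19.
  Silva vs Umar: Silva wins 25–22.
  Silva vs Park: Park wins 35–12.
  Rao vs Okoro: Rao wins 28–19.
  Rao vs Umar: Umar wins 35–12.
  Rao vs Park: Park wins 35–12.
  Okoro vs Umar: Umar wins 28–19.
  Okoro vs Park: Park wins 28–19.
  Umar vs Park: Park wins 42–5.
Copeland scores (wins − losses):
  Silva: 3 − 1 = 2
  Rao: 1 − 3 = -2
  Okoro: 0 − 4 = -4
  Umar: 2 − 2 = 0
  Park: 4 − 0 = 4
Park has the best Copeland score.

Park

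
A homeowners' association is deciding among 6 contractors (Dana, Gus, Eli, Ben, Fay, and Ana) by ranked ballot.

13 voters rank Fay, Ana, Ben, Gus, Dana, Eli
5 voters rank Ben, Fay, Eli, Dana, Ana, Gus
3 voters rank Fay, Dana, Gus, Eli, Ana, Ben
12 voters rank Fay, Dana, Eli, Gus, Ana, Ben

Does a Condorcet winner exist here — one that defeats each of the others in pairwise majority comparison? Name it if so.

Fay

Head-to-head results (33 voters total):
Dana vs Gus: Dana wins 20–13.
Dana vs Eli: Dana wins 28–5.
Dana vs Ben: Ben wins 18–15.
Dana vs Fay: Fay wins 33–0.
Dana vs Ana: Dana wins 20–13.
Gus vs Eli: Eli wins 17–16.
Gus vs Ben: Ben wins 18–15.
Gus vs Fay: Fay wins 33–0.
Gus vs Ana: Ana wins 18–15.
Eli vs Ben: Ben wins 18–15.
Eli vs Fay: Fay wins 33–0.
Eli vs Ana: Eli wins 20–13.
Ben vs Fay: Fay wins 28–5.
Ben vs Ana: Ana wins 28–5.
Fay vs Ana: Fay wins 33–0.
Fay beats each rival — Dana (33–0), Gus (33–0), Eli (33–0), Ben (28–5), Ana (33–0) — so Fay is the Condorcet winner.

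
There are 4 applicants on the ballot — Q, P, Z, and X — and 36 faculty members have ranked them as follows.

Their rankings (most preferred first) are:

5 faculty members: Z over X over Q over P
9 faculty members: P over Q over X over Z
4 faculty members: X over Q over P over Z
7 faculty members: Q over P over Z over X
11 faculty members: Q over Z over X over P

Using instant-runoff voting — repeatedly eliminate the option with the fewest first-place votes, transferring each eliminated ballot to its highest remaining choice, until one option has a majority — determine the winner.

Round 1: Q 18, P 9, Z 5, X 4. X has the fewest and is eliminated.
Round 2: Q 22, P 9, Z 5. Q has a majority.

Q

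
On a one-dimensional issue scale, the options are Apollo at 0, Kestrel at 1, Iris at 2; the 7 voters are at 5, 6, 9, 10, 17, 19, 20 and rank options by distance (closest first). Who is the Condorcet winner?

Iris

With single-peaked preferences on a line, the Condorcet winner is the candidate closest to the median voter.
The median voter (position 10) is closest to Iris at 2.
Check: Iris vs Apollo — voters closer to Iris: 7 of 7.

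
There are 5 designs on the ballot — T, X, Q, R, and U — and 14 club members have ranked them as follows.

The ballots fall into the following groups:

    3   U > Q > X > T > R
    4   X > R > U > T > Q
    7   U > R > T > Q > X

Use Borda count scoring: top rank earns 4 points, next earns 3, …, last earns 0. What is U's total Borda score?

Borda scores:
  T: 3·1 + 4·1 + 7·2 = 21
  X: 3·2 + 4·4 + 7·0 = 22
  Q: 3·3 + 4·0 + 7·1 = 16
  R: 3·0 + 4·3 + 7·3 = 33
  U: 3·4 + 4·2 + 7·4 = 48

48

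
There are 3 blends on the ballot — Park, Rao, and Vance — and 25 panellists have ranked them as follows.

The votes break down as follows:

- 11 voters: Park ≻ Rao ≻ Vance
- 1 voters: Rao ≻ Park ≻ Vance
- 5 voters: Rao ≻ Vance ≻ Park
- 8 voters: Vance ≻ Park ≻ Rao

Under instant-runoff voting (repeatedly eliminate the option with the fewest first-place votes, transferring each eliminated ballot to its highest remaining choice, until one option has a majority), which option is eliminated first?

Rao

Round 1: Park 11, Vance 8, Rao 6. Rao has the fewest and is eliminated.
Round 2: Vance 13, Park 12. Vance has a majority.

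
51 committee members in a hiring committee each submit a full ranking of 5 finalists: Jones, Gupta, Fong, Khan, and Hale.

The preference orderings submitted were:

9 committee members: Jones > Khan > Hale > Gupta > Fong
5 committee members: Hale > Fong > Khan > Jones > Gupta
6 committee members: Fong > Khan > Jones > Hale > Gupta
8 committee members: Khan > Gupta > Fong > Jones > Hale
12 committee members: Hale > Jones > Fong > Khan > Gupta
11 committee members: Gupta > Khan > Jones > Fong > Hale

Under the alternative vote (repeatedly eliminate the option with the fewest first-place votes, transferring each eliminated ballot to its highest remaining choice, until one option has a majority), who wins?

Round 1: Hale 17, Gupta 11, Jones 9, Khan 8, Fong 6. Fong has the fewest and is eliminated.
Round 2: Hale 17, Khan 14, Gupta 11, Jones 9. Jones has the fewest and is eliminated.
Round 3: Khan 23, Hale 17, Gupta 11. Gupta has the fewest and is eliminated.
Round 4: Khan 34, Hale 17. Khan has a majority.

Khan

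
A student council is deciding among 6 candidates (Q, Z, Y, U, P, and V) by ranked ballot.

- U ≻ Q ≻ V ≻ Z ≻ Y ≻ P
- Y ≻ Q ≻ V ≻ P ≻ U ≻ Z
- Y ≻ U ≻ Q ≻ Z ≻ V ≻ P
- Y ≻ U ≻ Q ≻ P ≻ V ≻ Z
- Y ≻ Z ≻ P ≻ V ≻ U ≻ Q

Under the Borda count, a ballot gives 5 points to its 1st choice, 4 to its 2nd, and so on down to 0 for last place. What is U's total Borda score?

15

Borda scores:
  Q: 4 + 4 + 3 + 3 + 0 = 14
  Z: 2 + 0 + 2 + 0 + 4 = 8
  Y: 1 + 5 + 5 + 5 + 5 = 21
  U: 5 + 1 + 4 + 4 + 1 = 15
  P: 0 + 2 + 0 + 2 + 3 = 7
  V: 3 + 3 + 1 + 1 + 2 = 10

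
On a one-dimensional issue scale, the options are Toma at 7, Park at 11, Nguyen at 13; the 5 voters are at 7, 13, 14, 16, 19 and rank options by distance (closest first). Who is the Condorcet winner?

Nguyen

With single-peaked preferences on a line, the Condorcet winner is the candidate closest to the median voter.
The median voter (position 14) is closest to Nguyen at 13.
Check: Nguyen vs Park — voters closer to Nguyen: 4 of 5.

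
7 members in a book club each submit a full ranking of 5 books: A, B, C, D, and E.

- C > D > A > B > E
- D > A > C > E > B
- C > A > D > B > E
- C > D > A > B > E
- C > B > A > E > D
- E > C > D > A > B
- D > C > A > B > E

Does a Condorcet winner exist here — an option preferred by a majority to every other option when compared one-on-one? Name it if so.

Head-to-head results (7 voters total):
A vs B: A wins 6–1.
A vs C: C wins 6–1.
A vs D: D wins 5–2.
A vs E: A wins 6–1.
B vs C: C wins 7–0.
B vs D: D wins 6–1.
B vs E: B wins 5–2.
C vs D: C wins 5–2.
C vs E: C wins 6–1.
D vs E: D wins 5–2.
C beats each rival — A (6–1), B (7–0), D (5–2), E (6–1) — so C is the Condorcet winner.

C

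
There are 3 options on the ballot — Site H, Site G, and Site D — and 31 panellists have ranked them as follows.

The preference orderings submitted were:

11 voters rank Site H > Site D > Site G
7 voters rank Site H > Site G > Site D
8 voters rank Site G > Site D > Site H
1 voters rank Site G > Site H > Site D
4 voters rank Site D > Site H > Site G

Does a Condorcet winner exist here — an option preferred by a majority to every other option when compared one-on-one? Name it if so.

Site H

Head-to-head results (31 voters total):
Site H vs Site G: Site H wins 22–9.
Site H vs Site D: Site H wins 19–12.
Site G vs Site D: Site G wins 16–15.
Site H beats each rival — Site G (22–9), Site D (19–12) — so Site H is the Condorcet winner.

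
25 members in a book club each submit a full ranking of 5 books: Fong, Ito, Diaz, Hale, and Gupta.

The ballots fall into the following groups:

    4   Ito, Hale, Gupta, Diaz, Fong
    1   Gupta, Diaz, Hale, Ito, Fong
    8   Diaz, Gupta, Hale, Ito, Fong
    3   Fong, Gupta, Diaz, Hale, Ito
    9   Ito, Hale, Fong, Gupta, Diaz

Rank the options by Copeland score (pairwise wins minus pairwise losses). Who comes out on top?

Pairwise results:
  Fong vs Ito: Ito wins 22–3.
  Fong vs Diaz: Diaz wins 13–12.
  Fong vs Hale: Hale wins 22–3.
  Fong vs Gupta: Gupta wins 13–12.
  Ito vs Diaz: Ito wins 13–12.
  Ito vs Hale: Ito wins 13–12.
  Ito vs Gupta: Ito wins 13–12.
  Diaz vs Hale: Hale wins 13–12.
  Diaz vs Gupta: Gupta wins 17–8.
  Hale vs Gupta: Hale wins 13–12.
Copeland scores (wins − losses):
  Fong: 0 − 4 = -4
  Ito: 4 − 0 = 4
  Diaz: 1 − 3 = -2
  Hale: 3 − 1 = 2
  Gupta: 2 − 2 = 0
Ito has the best Copeland score.

Ito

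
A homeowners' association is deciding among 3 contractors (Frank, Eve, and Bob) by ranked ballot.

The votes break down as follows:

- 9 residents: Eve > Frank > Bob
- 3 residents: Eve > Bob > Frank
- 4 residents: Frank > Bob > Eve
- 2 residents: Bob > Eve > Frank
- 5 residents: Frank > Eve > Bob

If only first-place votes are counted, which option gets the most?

First-place vote totals:
  Frank: 9
  Eve: 12
  Bob: 2
Eve has the most first-place votes.

Eve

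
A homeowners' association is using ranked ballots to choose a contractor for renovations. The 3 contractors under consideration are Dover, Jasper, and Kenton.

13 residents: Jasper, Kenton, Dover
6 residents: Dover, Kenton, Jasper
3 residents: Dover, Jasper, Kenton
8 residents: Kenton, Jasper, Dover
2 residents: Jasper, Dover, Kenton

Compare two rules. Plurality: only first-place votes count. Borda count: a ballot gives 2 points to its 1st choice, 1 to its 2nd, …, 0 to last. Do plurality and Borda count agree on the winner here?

Plurality first-place counts: Dover 9, Jasper 15, Kenton 8 → Jasper.
Borda totals: Dover 20, Jasper 41, Kenton 35 → Jasper.
The two rules agree on Jasper.

Yes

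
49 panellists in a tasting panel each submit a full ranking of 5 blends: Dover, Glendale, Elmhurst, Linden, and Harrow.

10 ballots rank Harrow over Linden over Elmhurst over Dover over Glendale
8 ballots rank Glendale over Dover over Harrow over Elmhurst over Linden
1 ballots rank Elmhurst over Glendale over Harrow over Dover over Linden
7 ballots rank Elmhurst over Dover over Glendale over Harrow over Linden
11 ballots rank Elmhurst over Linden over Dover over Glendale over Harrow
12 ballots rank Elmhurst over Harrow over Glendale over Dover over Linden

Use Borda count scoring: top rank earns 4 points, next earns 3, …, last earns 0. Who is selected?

Borda scores:
  Dover: 10·1 + 8·3 + 1 + 7·3 + 11·2 + 12·1 = 90
  Glendale: 10·0 + 8·4 + 3 + 7·2 + 11·1 + 12·2 = 84
  Elmhurst: 10·2 + 8·1 + 4 + 7·4 + 11·4 + 12·4 = 152
  Linden: 10·3 + 8·0 + 0 + 7·0 + 11·3 + 12·0 = 63
  Harrow: 10·4 + 8·2 + 2 + 7·1 + 11·0 + 12·3 = 101
Elmhurst has the highest total.

Elmhurst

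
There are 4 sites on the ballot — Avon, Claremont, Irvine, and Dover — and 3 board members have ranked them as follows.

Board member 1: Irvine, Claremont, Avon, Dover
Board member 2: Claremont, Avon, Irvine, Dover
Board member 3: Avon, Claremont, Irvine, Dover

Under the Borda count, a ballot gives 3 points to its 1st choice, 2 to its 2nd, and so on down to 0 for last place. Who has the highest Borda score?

Claremont

Borda scores:
  Avon: 1 + 2 + 3 = 6
  Claremont: 2 + 3 + 2 = 7
  Irvine: 3 + 1 + 1 = 5
  Dover: 0 + 0 + 0 = 0
Claremont has the highest total.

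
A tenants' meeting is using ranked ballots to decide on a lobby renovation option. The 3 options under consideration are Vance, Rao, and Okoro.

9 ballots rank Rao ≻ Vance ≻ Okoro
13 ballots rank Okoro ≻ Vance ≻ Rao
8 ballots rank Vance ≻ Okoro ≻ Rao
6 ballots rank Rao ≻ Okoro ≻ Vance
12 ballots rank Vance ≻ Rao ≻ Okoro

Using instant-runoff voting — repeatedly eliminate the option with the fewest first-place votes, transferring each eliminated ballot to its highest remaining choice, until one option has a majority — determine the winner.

Round 1: Vance 20, Rao 15, Okoro 13. Okoro has the fewest and is eliminated.
Round 2: Vance 33, Rao 15. Vance has a majority.

Vance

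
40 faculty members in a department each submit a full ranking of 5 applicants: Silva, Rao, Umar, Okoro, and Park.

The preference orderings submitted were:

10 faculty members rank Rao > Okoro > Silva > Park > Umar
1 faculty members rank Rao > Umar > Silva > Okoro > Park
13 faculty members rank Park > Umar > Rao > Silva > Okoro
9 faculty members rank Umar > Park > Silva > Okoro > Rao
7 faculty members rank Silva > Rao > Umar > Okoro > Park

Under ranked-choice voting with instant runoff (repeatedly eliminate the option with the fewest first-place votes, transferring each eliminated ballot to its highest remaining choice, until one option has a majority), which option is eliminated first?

Okoro

Round 1: Park 13, Rao 11, Umar 9, Silva 7, Okoro 0. Okoro has the fewest and is eliminated.
Round 2: Park 13, Rao 11, Umar 9, Silva 7. Silva has the fewest and is eliminated.
Round 3: Rao 18, Park 13, Umar 9. Umar has the fewest and is eliminated.
Round 4: Park 22, Rao 18. Park has a majority.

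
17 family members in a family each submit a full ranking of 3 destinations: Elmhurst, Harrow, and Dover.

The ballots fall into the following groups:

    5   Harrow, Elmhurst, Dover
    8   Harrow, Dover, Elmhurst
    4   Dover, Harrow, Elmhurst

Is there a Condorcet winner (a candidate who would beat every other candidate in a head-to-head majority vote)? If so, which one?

Head-to-head results (17 voters total):
Elmhurst vs Harrow: Harrow wins 17–0.
Elmhurst vs Dover: Dover wins 12–5.
Harrow vs Dover: Harrow wins 13–4.
Harrow beats each rival — Elmhurst (17–0), Dover (13–4) — so Harrow is the Condorcet winner.

Harrow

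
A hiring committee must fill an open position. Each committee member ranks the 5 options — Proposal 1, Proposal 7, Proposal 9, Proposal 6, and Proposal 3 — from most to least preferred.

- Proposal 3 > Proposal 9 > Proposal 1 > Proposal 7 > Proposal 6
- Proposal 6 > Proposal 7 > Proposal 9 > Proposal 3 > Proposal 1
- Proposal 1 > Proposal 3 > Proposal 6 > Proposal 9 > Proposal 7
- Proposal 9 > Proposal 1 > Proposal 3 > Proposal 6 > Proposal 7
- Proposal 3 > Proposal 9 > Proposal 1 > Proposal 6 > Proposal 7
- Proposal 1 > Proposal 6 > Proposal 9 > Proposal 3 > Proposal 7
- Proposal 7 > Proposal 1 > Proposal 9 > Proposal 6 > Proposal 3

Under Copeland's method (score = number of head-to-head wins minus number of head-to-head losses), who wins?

Proposal 9

Pairwise results:
  Proposal 1 vs Proposal 7: Proposal 1 wins 5–2.
  Proposal 1 vs Proposal 9: Proposal 9 wins 4–3.
  Proposal 1 vs Proposal 6: Proposal 1 wins 6–1.
  Proposal 1 vs Proposal 3: Proposal 1 wins 4–3.
  Proposal 7 vs Proposal 9: Proposal 9 wins 5–2.
  Proposal 7 vs Proposal 6: Proposal 6 wins 5–2.
  Proposal 7 vs Proposal 3: Proposal 3 wins 5–2.
  Proposal 9 vs Proposal 6: Proposal 9 wins 4–3.
  Proposal 9 vs Proposal 3: Proposal 9 wins 4–3.
  Proposal 6 vs Proposal 3: Proposal 3 wins 4–3.
Copeland scores (wins − losses):
  Proposal 1: 3 − 1 = 2
  Proposal 7: 0 − 4 = -4
  Proposal 9: 4 − 0 = 4
  Proposal 6: 1 − 3 = -2
  Proposal 3: 2 − 2 = 0
Proposal 9 has the best Copeland score.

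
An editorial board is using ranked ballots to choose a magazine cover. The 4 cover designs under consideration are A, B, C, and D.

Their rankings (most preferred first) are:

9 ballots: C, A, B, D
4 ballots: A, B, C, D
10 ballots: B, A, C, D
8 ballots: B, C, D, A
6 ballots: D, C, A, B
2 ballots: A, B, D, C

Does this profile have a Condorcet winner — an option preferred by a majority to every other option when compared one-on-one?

No

Head-to-head results (39 voters total):
A vs B: A wins 21–18.
A vs C: C wins 23–16.
A vs D: A wins 25–14.
B vs C: B wins 24–15.
B vs D: B wins 33–6.
C vs D: C wins 31–8.
No candidate beats all others: A beats B beats C beats A, a majority cycle.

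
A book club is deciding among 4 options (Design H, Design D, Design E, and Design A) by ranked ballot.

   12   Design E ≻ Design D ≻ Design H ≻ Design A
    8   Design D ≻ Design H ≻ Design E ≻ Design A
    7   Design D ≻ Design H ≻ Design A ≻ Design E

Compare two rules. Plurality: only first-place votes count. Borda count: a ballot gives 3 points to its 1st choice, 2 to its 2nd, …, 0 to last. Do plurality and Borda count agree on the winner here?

Yes

Plurality first-place counts: Design H 0, Design D 15, Design E 12, Design A 0 → Design D.
Borda totals: Design H 42, Design D 69, Design E 44, Design A 7 → Design D.
The two rules agree on Design D.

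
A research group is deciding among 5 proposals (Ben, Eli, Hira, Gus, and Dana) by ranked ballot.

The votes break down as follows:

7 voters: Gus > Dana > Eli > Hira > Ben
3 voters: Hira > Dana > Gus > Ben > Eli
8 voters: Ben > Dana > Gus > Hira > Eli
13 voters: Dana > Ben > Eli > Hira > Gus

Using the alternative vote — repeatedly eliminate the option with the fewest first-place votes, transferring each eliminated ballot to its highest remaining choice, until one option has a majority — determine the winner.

Dana

Round 1: Dana 13, Ben 8, Gus 7, Hira 3, Eli 0. Eli has the fewest and is eliminated.
Round 2: Dana 13, Ben 8, Gus 7, Hira 3. Hira has the fewest and is eliminated.
Round 3: Dana 16, Ben 8, Gus 7. Dana has a majority.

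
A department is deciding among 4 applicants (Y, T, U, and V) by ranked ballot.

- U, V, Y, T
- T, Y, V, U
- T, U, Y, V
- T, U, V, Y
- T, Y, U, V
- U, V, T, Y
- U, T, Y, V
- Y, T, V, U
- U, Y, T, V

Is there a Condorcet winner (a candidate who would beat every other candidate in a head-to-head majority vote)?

Yes

Head-to-head results (9 voters total):
Y vs T: T wins 6–3.
Y vs U: U wins 6–3.
Y vs V: Y wins 6–3.
T vs U: T wins 5–4.
T vs V: T wins 7–2.
U vs V: U wins 7–2.
T beats each rival — Y (6–3), U (5–4), V (7–2) — so T is the Condorcet winner.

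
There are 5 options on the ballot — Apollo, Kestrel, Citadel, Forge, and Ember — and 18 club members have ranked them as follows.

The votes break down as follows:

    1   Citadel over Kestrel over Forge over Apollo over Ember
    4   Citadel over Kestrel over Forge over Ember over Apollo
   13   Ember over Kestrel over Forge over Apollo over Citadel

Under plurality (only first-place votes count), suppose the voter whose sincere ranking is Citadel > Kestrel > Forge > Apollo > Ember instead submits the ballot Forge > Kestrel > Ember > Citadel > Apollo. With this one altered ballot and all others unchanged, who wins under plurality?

First-place totals with the altered ballot: Apollo 0, Kestrel 0, Citadel 4, Forge 1, Ember 13.
The winner is unchanged: still Ember.

Ember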